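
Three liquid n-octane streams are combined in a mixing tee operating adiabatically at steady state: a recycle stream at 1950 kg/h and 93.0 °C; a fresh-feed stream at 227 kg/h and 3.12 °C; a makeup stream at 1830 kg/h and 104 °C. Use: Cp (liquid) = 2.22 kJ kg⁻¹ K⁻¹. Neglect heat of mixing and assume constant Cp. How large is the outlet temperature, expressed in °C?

T_out = 92.9 °C

Energy balance with Q = 0: Σ ṁᵢCp,ᵢ(T_out − Tᵢ) = 0
Σ ṁᵢCp,ᵢTᵢ = 1950×2.22×93.0 + 227×2.22×3.12 + 1830×2.22×104 = 826680
Σ ṁᵢCp,ᵢ = 1950×2.22 + 227×2.22 + 1830×2.22 = 8895.5
T_out = 826680 / 8895.5 = 92.932 °C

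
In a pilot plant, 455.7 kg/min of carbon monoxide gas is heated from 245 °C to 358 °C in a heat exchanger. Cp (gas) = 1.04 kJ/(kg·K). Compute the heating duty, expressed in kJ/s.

Q = 893 kJ/s

Q = ṁ·Cp·ΔT = 455.7 × 1.04 × (358 − 245) = 53554 kJ/min
Converting: 53554 / 60 s = 892.56 kW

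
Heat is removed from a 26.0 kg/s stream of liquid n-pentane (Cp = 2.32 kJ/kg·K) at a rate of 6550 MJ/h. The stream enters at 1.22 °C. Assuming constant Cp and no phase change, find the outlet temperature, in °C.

Q = 6550 MJ/h = 1819.4 kJ/s
ΔT = Q/(ṁ·Cp) = 1819.4/(26.0×2.32) = 30.163 K
T_out = 1.22 − 30.163 = -28.943 °C

T_out = -28.9 °C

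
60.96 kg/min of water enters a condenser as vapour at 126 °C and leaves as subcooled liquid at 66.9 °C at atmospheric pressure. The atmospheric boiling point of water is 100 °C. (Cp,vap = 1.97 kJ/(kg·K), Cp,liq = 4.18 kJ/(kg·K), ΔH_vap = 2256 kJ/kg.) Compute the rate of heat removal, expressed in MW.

Q_c = 2.48 MW

vapour 126→100 °C: -51.22 kJ/kg
condensation at 100 °C: -2256 kJ/kg
liquid 100→66.9 °C: -138.36 kJ/kg
Δh = -51.22 + -2256 + -138.36 = -2445.6 kJ/kg
Q = ṁ·Δh = 60.96 kg/min × -2445.6 kJ/kg = -149080 kJ/min
|Q| = 2484.7 kW = 2.4847 MW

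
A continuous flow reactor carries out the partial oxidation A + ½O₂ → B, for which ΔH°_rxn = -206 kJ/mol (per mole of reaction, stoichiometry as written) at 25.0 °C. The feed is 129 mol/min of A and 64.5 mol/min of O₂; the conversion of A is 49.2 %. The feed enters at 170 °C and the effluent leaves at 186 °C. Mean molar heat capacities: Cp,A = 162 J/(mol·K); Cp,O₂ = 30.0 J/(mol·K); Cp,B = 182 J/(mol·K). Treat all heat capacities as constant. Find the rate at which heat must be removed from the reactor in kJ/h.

Q_out = 759000 kJ/h

Extent of reaction ξ = 0.492 × 129 = 63.468 mol/min
Reaction term: ξ·ΔH°_rxn = 63.468 × -206 = -13074 kJ/min
Sensible, feed 170→25 °C: -3310.8 kJ/min
Outlet flows (mol/min): A 65.532, O₂ 32.766, B 63.468
Sensible, products 25→186 °C: 3727.2 kJ/min
Q = ΔH = -12658 kJ/min = -210.97 kW
Heat removed = 759480 kJ/h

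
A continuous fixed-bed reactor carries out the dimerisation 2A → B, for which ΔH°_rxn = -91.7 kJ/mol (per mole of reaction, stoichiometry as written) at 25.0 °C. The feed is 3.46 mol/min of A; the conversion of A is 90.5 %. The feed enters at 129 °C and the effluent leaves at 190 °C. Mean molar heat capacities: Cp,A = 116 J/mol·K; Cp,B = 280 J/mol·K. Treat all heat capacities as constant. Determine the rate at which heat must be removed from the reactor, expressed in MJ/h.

Extent of reaction ξ = 0.905 × 3.46 / 2 = 1.5656 mol/min
Reaction term: ξ·ΔH°_rxn = 1.5656 × -91.7 = -143.57 kJ/min
Sensible, feed 129→25 °C: -41.741 kJ/min
Outlet flows (mol/min): A 0.3287, B 1.5656
Sensible, products 25→190 °C: 78.624 kJ/min
Q = ΔH = -106.69 kJ/min = -1.7781 kW
Heat removed = 6.4012 MJ/h

Q_out = 6.40 MJ/h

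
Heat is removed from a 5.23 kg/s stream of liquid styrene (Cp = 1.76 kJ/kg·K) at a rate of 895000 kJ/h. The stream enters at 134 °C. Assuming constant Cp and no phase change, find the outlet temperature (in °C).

T_out = 107 °C

Q = 895000 kJ/h = 248.61 kJ/s
ΔT = Q/(ṁ·Cp) = 248.61/(5.23×1.76) = 27.009 K
T_out = 134 − 27.009 = 106.99 °C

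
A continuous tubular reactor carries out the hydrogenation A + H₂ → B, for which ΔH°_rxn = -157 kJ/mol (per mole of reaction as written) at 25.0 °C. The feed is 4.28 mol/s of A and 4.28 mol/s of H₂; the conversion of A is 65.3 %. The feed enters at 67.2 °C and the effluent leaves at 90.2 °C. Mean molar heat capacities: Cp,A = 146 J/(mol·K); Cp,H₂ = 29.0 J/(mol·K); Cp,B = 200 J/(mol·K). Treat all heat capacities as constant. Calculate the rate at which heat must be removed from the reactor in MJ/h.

Extent of reaction ξ = 0.653 × 4.28 = 2.7948 mol/s
Reaction term: ξ·ΔH°_rxn = 2.7948 × -157 = -438.79 kJ/s
Sensible, feed 67.2→25 °C: -31.608 kJ/s
Outlet flows (mol/s): A 1.4852, H₂ 1.4852, B 2.7948
Sensible, products 25→90.2 °C: 53.39 kJ/s
Q = ΔH = -417.01 kJ/s = -417.01 kW
Heat removed = 1501.2 MJ/h

Q_out = 1500 MJ/h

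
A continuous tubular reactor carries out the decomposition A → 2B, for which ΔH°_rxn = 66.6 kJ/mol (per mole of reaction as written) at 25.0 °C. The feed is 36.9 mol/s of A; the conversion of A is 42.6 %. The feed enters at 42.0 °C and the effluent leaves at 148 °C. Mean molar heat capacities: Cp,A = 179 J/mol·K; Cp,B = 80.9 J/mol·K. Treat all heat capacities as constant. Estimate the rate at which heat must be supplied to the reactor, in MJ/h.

Q_in = 6170 MJ/h

Extent of reaction ξ = 0.426 × 36.9 = 15.719 mol/s
Reaction term: ξ·ΔH°_rxn = 15.719 × 66.6 = 1046.9 kJ/s
Sensible, feed 42.0→25 °C: -112.29 kJ/s
Outlet flows (mol/s): A 21.181, B 31.439
Sensible, products 25→148 °C: 779.17 kJ/s
Q = ΔH = 1713.8 kJ/s = 1713.8 kW
Heat supplied = 6169.7 MJ/h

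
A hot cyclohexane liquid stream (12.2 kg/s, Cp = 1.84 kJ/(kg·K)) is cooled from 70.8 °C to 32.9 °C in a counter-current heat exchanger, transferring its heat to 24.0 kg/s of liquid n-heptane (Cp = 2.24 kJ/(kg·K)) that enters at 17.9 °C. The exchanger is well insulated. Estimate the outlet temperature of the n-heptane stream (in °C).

Heat released by hot stream: Q = 12.2 × 1.84 × (70.8 − 32.9) = 850.78 kJ/s
Energy balance on cold side (adiabatic exchanger): Q = ṁ_c·Cp_c·(T_c,out − T_c,in)
T_c,out = 17.9 + 850.78/(24.0 × 2.24) = 33.726 °C

T_c,out = 33.7 °C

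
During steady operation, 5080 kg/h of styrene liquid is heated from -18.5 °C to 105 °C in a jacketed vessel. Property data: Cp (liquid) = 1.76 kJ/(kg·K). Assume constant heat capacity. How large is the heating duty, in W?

Q = ṁ·Cp·ΔT = 5080 × 1.76 × (105 − -18.5) = 1.1042e+06 kJ/h
Converting: 1.1042e+06 / 3600 s = 306.72 kW
Heating duty = 306720 W

Q = 307000 W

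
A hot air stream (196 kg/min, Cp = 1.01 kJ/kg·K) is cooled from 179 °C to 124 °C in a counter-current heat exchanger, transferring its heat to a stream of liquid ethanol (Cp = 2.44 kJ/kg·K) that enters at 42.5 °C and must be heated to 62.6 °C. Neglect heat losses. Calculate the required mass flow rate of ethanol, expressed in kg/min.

Heat released by hot stream: Q = 196 × 1.01 × (179 − 124) = 10888 kJ/min
Energy balance on cold side (adiabatic exchanger): Q = ṁ_c·Cp_c·(T_c,out − T_c,in)
ṁ_c = 10888 / [2.44 × (62.6 − 42.5)] = 222 kg/min

ṁ_c = 222 kg/min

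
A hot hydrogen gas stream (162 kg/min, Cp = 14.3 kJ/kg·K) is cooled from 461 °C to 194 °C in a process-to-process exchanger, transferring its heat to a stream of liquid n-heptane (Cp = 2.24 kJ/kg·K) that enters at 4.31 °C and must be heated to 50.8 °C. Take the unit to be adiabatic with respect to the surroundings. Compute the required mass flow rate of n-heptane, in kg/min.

ṁ_c = 5940 kg/min

Heat released by hot stream: Q = 162 × 14.3 × (461 − 194) = 618530 kJ/min
Energy balance on cold side (adiabatic exchanger): Q = ṁ_c·Cp_c·(T_c,out − T_c,in)
ṁ_c = 618530 / [2.24 × (50.8 − 4.31)] = 5939.6 kg/min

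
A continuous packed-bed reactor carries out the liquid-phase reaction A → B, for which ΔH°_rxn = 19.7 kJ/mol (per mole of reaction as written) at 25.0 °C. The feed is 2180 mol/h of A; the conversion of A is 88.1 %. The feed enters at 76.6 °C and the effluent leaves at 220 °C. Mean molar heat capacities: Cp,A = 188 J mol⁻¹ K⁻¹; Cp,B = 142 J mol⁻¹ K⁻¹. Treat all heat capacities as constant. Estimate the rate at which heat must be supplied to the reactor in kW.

Extent of reaction ξ = 0.881 × 2180 = 1920.6 mol/h
Reaction term: ξ·ΔH°_rxn = 1920.6 × 19.7 = 37835 kJ/h
Sensible, feed 76.6→25 °C: -21148 kJ/h
Outlet flows (mol/h): A 259.42, B 1920.6
Sensible, products 25→220 °C: 62691 kJ/h
Q = ΔH = 79379 kJ/h = 22.05 kW
Heat supplied = 22.05 kW

Q_in = 22.0 kW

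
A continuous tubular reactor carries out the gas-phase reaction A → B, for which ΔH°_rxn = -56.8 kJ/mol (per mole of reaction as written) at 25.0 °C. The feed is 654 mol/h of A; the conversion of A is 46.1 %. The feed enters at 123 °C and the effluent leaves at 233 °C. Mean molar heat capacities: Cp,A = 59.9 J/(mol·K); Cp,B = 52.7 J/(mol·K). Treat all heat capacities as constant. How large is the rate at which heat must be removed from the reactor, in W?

Extent of reaction ξ = 0.461 × 654 = 301.49 mol/h
Reaction term: ξ·ΔH°_rxn = 301.49 × -56.8 = -17125 kJ/h
Sensible, feed 123→25 °C: -3839.1 kJ/h
Outlet flows (mol/h): A 352.51, B 301.49
Sensible, products 25→233 °C: 7696.8 kJ/h
Q = ΔH = -13267 kJ/h = -3.6853 kW
Heat removed = 3685.3 W

Q_out = 3690 W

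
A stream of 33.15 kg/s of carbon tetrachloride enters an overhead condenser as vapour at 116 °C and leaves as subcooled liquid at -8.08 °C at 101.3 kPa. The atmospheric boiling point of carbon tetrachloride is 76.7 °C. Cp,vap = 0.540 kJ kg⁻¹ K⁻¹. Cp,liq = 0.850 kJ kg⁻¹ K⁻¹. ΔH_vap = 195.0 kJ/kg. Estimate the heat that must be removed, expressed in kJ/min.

vapour 116→76.7 °C: -21.222 kJ/kg
condensation at 76.7 °C: -195 kJ/kg
liquid 76.7→-8.08 °C: -72.063 kJ/kg
Δh = -21.222 + -195 + -72.063 = -288.29 kJ/kg
Q = ṁ·Δh = 33.15 kg/s × -288.29 kJ/kg = -9556.6 kJ/s
|Q| = 9556.6 kW = 573400 kJ/min

Q_c = 573000 kJ/min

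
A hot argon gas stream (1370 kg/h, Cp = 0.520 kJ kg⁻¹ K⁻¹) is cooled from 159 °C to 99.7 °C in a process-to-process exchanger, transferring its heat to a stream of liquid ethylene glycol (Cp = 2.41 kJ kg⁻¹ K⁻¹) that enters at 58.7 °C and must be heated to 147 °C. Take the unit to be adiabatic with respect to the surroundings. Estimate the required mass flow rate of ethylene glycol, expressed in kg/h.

Heat released by hot stream: Q = 1370 × 0.520 × (159 − 99.7) = 42245 kJ/h
Energy balance on cold side (adiabatic exchanger): Q = ṁ_c·Cp_c·(T_c,out − T_c,in)
ṁ_c = 42245 / [2.41 × (147 − 58.7)] = 198.52 kg/h

ṁ_c = 199 kg/h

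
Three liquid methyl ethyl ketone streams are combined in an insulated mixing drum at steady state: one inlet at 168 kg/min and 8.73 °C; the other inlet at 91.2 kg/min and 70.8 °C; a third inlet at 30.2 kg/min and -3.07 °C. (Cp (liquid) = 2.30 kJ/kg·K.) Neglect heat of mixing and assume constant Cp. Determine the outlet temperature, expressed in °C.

T_out = 27.1 °C

No heat crosses the boundary, so H_out = H_in.
Σ ṁᵢCp,ᵢTᵢ = 168×2.30×8.73 + 91.2×2.30×70.8 + 30.2×2.30×-3.07 = 18011
Σ ṁᵢCp,ᵢ = 168×2.30 + 91.2×2.30 + 30.2×2.30 = 665.62
T_out = 18011 / 665.62 = 27.059 °C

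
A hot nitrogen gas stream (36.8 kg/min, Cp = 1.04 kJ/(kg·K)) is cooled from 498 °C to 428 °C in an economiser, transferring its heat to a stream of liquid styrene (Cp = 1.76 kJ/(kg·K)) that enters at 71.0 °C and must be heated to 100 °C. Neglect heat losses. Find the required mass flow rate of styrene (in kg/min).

Heat released by hot stream: Q = 36.8 × 1.04 × (498 − 428) = 2679 kJ/min
Energy balance on cold side (adiabatic exchanger): Q = ṁ_c·Cp_c·(T_c,out − T_c,in)
ṁ_c = 2679 / [1.76 × (100 − 71.0)] = 52.489 kg/min

ṁ_c = 52.5 kg/min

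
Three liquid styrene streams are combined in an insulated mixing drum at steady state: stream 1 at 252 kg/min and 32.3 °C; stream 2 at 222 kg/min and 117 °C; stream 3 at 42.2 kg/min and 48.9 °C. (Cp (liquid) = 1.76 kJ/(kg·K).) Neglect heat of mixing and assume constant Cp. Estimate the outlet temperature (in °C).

No heat crosses the boundary, so H_out = H_in.
Σ ṁᵢCp,ᵢTᵢ = 252×1.76×32.3 + 222×1.76×117 + 42.2×1.76×48.9 = 63672
Σ ṁᵢCp,ᵢ = 252×1.76 + 222×1.76 + 42.2×1.76 = 908.51
T_out = 63672 / 908.51 = 70.084 °C

T_out = 70.1 °C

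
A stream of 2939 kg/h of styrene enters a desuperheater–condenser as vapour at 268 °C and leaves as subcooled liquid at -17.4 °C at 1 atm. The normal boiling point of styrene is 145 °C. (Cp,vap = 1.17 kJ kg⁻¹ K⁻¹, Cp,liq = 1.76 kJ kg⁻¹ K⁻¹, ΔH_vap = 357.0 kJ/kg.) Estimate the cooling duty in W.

Q_c = 642000 W

vapour 268→145 °C: -143.91 kJ/kg
condensation at 145 °C: -357 kJ/kg
liquid 145→-17.4 °C: -285.82 kJ/kg
Δh = -143.91 + -357 + -285.82 = -786.73 kJ/kg
Q = ṁ·Δh = 2939 kg/h × -786.73 kJ/kg = -2.3122e+06 kJ/h
|Q| = 642.28 kW = 642280 W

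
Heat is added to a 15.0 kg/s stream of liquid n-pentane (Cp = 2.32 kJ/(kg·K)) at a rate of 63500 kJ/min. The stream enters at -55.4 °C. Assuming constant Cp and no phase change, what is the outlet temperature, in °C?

T_out = -25.0 °C

Q = 63500 kJ/min = 1058.3 kJ/s
ΔT = Q/(ṁ·Cp) = 1058.3/(15.0×2.32) = 30.412 K
T_out = -55.4 + 30.412 = -24.988 °C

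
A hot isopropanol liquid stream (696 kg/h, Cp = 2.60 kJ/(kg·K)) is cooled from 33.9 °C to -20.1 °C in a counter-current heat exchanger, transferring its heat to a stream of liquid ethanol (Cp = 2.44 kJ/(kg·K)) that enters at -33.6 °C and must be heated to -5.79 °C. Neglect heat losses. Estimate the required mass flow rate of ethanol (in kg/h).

Heat released by hot stream: Q = 696 × 2.60 × (33.9 − -20.1) = 97718 kJ/h
Energy balance on cold side (adiabatic exchanger): Q = ṁ_c·Cp_c·(T_c,out − T_c,in)
ṁ_c = 97718 / [2.44 × (-5.79 − -33.6)] = 1440.1 kg/h

ṁ_c = 1440 kg/h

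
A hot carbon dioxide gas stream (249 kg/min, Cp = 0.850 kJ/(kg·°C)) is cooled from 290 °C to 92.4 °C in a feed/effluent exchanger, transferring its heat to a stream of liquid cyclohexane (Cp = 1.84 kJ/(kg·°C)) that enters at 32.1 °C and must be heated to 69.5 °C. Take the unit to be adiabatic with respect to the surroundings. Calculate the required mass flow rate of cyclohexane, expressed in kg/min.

ṁ_c = 608 kg/min

Heat released by hot stream: Q = 249 × 0.850 × (290 − 92.4) = 41822 kJ/min
Energy balance on cold side (adiabatic exchanger): Q = ṁ_c·Cp_c·(T_c,out − T_c,in)
ṁ_c = 41822 / [1.84 × (69.5 − 32.1)] = 607.74 kg/min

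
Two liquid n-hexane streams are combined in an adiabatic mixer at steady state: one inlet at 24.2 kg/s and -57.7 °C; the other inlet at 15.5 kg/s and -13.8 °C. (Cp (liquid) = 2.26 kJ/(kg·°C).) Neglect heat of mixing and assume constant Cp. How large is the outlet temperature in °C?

Energy balance with Q = 0: Σ ṁᵢCp,ᵢ(T_out − Tᵢ) = 0
T_out = Σ ṁᵢCp,ᵢTᵢ / Σ ṁᵢCp,ᵢ
      = -3639.1 / 89.722 = -40.56 °C

T_out = -40.6 °C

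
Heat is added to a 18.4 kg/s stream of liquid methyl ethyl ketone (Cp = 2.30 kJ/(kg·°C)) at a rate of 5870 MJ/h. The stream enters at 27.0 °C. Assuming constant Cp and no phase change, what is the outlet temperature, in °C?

Q = 5870 MJ/h = 1630.6 kJ/s
ΔT = Q/(ṁ·Cp) = 1630.6/(18.4×2.30) = 38.529 K
T_out = 27.0 + 38.529 = 65.529 °C

T_out = 65.5 °C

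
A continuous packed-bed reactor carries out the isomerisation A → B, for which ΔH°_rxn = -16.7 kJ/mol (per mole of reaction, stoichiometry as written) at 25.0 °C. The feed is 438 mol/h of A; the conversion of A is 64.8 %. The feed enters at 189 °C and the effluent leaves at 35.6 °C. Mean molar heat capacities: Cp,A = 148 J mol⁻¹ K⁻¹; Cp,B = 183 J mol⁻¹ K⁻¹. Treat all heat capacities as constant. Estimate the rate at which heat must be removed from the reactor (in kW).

Q_out = 4.05 kW

Extent of reaction ξ = 0.648 × 438 = 283.82 mol/h
Reaction term: ξ·ΔH°_rxn = 283.82 × -16.7 = -4739.9 kJ/h
Sensible, feed 189→25 °C: -10631 kJ/h
Outlet flows (mol/h): A 154.18, B 283.82
Sensible, products 25→35.6 °C: 792.43 kJ/h
Q = ΔH = -14579 kJ/h = -4.0496 kW
Heat removed = 4.0496 kW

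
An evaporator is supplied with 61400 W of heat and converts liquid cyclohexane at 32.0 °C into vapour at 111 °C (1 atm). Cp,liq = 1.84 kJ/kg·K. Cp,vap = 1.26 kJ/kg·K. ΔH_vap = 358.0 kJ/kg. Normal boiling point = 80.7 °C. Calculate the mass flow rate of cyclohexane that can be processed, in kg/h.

ṁ = 455 kg/h

Δh = 1.84×(80.7−32.0) + 358.0 + 1.26×(111−80.7) = 485.79 kJ/kg
Q = 61400 W = 61.4 kJ/s = 221040 kJ/h
ṁ = Q/Δh = 221040 / 485.79 = 455.02 kg/h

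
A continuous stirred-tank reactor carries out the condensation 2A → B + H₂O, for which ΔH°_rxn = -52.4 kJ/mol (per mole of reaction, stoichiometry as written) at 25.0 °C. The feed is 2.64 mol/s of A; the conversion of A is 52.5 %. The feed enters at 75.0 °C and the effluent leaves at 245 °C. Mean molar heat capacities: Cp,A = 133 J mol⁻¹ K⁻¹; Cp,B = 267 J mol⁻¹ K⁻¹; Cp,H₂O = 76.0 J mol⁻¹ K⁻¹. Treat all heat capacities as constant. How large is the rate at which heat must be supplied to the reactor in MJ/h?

Extent of reaction ξ = 0.525 × 2.64 / 2 = 0.693 mol/s
Reaction term: ξ·ΔH°_rxn = 0.693 × -52.4 = -36.313 kJ/s
Sensible, feed 75.0→25 °C: -17.556 kJ/s
Outlet flows (mol/s): A 1.254, B 0.693, H₂O 0.693
Sensible, products 25→245 °C: 88.986 kJ/s
Q = ΔH = 35.117 kJ/s = 35.117 kW
Heat supplied = 126.42 MJ/h

Q_in = 126 MJ/h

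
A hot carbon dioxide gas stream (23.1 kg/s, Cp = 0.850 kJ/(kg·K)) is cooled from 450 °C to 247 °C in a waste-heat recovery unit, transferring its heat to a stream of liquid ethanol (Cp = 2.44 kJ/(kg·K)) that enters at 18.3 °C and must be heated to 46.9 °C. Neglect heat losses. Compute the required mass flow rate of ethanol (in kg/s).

Heat released by hot stream: Q = 23.1 × 0.850 × (450 − 247) = 3985.9 kJ/s
Energy balance on cold side (adiabatic exchanger): Q = ṁ_c·Cp_c·(T_c,out − T_c,in)
ṁ_c = 3985.9 / [2.44 × (46.9 − 18.3)] = 57.118 kg/s

ṁ_c = 57.1 kg/s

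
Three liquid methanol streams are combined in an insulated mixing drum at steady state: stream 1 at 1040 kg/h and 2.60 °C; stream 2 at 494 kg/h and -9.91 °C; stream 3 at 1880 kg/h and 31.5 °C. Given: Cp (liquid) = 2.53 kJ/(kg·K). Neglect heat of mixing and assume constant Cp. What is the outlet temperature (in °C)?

Energy balance with Q = 0: Σ ṁᵢCp,ᵢ(T_out − Tᵢ) = 0
T_out = Σ ṁᵢCp,ᵢTᵢ / Σ ṁᵢCp,ᵢ
      = 144280 / 8637.4 = 16.704 °C

T_out = 16.7 °C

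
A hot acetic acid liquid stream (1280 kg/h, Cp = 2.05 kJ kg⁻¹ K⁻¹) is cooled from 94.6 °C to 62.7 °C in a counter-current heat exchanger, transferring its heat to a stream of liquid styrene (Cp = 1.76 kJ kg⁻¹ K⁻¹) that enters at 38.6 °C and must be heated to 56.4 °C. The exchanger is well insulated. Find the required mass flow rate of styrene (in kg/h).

ṁ_c = 2670 kg/h

Heat released by hot stream: Q = 1280 × 2.05 × (94.6 − 62.7) = 83706 kJ/h
Energy balance on cold side (adiabatic exchanger): Q = ṁ_c·Cp_c·(T_c,out − T_c,in)
ṁ_c = 83706 / [1.76 × (56.4 − 38.6)] = 2671.9 kg/h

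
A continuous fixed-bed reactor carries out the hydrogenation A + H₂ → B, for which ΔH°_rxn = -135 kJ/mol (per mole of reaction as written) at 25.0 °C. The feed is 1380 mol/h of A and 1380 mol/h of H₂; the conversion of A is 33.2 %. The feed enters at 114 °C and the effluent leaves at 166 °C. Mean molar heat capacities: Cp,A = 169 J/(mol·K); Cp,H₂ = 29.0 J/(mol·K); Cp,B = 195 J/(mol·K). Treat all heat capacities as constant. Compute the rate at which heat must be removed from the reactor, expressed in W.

Q_out = 13300 W

Extent of reaction ξ = 0.332 × 1380 = 458.16 mol/h
Reaction term: ξ·ΔH°_rxn = 458.16 × -135 = -61852 kJ/h
Sensible, feed 114→25 °C: -24318 kJ/h
Outlet flows (mol/h): A 921.84, H₂ 921.84, B 458.16
Sensible, products 25→166 °C: 38333 kJ/h
Q = ΔH = -47837 kJ/h = -13.288 kW
Heat removed = 13288 W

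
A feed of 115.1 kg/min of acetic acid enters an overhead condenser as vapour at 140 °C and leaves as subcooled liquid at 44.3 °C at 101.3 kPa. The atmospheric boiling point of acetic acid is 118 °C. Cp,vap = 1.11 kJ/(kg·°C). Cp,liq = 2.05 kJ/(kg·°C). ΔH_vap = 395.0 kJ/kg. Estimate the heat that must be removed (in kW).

vapour 140→118 °C: -24.42 kJ/kg
condensation at 118 °C: -395 kJ/kg
liquid 118→44.3 °C: -151.08 kJ/kg
Δh = -24.42 + -395 + -151.08 = -570.5 kJ/kg
Q = ṁ·Δh = 115.1 kg/min × -570.5 kJ/kg = -65665 kJ/min
|Q| = 1094.4 kW

Q_c = 1090 kW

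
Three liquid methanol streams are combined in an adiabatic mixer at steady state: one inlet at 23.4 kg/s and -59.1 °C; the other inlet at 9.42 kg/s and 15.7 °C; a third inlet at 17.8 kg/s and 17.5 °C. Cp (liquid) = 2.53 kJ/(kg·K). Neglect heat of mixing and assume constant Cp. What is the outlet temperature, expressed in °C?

Adiabatic, steady state ⇒ Σ ṁᵢCp,ᵢ(T_out − Tᵢ) = 0
T_out = Σ ṁᵢCp,ᵢTᵢ / Σ ṁᵢCp,ᵢ
      = -2336.6 / 128.07 = -18.245 °C

T_out = -18.2 °C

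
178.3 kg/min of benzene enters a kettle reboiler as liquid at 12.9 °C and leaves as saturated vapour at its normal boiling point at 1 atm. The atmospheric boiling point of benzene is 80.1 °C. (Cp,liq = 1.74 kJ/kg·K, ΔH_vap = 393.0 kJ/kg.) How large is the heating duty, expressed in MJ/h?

Q = 5460 MJ/h

liquid 12.9→80.1 °C: 116.93 kJ/kg
vaporisation at 80.1 °C: 393 kJ/kg
Δh = 116.93 + 393 = 509.93 kJ/kg
Q = ṁ·Δh = 178.3 kg/min × 509.93 kJ/kg = 90920 kJ/min
|Q| = 1515.3 kW = 5455.2 MJ/h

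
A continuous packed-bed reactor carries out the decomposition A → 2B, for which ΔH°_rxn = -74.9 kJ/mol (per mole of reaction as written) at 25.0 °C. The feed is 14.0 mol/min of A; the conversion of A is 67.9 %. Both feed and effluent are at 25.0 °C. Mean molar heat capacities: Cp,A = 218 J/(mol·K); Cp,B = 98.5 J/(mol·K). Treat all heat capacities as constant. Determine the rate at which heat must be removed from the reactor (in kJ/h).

Extent of reaction ξ = 0.679 × 14.0 = 9.506 mol/min
Reaction term: ξ·ΔH°_rxn = 9.506 × -74.9 = -712 kJ/min
Q = ΔH = -712 kJ/min = -11.867 kW
Heat removed = 42720 kJ/h

Q_out = 42700 kJ/h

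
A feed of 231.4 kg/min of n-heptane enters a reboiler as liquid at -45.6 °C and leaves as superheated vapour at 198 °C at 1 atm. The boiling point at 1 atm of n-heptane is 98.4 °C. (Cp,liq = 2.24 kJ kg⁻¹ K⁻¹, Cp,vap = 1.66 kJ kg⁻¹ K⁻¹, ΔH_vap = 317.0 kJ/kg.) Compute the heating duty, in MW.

Q = 3.10 MW

liquid -45.6→98.4 °C: 322.56 kJ/kg
vaporisation at 98.4 °C: 317 kJ/kg
vapour 98.4→198 °C: 165.34 kJ/kg
Δh = 322.56 + 317 + 165.34 = 804.9 kJ/kg
Q = ṁ·Δh = 231.4 kg/min × 804.9 kJ/kg = 186250 kJ/min
|Q| = 3104.2 kW = 3.1042 MW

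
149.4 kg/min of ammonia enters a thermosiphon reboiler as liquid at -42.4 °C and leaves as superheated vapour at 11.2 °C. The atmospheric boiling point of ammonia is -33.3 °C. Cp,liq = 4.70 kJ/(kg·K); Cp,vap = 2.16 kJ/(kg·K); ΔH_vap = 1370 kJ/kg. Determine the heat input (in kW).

liquid -42.4→-33.3 °C: 42.77 kJ/kg
vaporisation at -33.3 °C: 1370 kJ/kg
vapour -33.3→11.2 °C: 96.12 kJ/kg
Δh = 42.77 + 1370 + 96.12 = 1508.9 kJ/kg
Q = ṁ·Δh = 149.4 kg/min × 1508.9 kJ/kg = 225430 kJ/min
|Q| = 3757.1 kW

Q = 3760 kW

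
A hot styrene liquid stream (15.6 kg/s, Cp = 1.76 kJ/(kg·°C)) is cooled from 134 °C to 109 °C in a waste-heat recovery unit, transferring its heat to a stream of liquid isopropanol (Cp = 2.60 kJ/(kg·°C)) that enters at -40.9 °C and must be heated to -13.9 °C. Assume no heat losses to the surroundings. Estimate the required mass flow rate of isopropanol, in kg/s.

Heat released by hot stream: Q = 15.6 × 1.76 × (134 − 109) = 686.4 kJ/s
Energy balance on cold side (adiabatic exchanger): Q = ṁ_c·Cp_c·(T_c,out − T_c,in)
ṁ_c = 686.4 / [2.60 × (-13.9 − -40.9)] = 9.7778 kg/s

ṁ_c = 9.78 kg/s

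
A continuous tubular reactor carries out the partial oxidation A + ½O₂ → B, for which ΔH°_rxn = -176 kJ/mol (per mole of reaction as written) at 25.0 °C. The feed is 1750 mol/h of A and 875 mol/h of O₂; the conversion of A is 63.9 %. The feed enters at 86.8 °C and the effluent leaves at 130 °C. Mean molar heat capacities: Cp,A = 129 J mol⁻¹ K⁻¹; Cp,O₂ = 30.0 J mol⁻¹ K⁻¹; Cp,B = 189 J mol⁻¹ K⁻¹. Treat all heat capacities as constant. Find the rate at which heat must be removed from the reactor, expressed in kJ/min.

Extent of reaction ξ = 0.639 × 1750 = 1118.2 mol/h
Reaction term: ξ·ΔH°_rxn = 1118.2 × -176 = -196810 kJ/h
Sensible, feed 86.8→25 °C: -15574 kJ/h
Outlet flows (mol/h): A 631.75, O₂ 315.88, B 1118.2
Sensible, products 25→130 °C: 31744 kJ/h
Q = ΔH = -180640 kJ/h = -50.178 kW
Heat removed = 3010.7 kJ/min

Q_out = 3010 kJ/min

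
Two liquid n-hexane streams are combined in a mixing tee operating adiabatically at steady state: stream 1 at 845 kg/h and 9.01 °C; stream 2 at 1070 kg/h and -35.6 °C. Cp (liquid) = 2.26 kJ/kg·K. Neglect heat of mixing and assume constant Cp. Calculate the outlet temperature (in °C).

No heat crosses the boundary, so H_out = H_in.
T_out = Σ ṁᵢCp,ᵢTᵢ / Σ ṁᵢCp,ᵢ
      = -68882 / 4327.9 = -15.916 °C

T_out = -15.9 °C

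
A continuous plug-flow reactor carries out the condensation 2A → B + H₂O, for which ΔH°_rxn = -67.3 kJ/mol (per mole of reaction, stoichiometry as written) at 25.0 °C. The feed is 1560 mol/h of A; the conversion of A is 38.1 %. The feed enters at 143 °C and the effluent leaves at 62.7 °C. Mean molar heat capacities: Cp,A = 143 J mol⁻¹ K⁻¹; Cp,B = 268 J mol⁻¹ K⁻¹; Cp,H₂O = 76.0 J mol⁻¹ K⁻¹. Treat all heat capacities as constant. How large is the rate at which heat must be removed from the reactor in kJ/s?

Extent of reaction ξ = 0.381 × 1560 / 2 = 297.18 mol/h
Reaction term: ξ·ΔH°_rxn = 297.18 × -67.3 = -20000 kJ/h
Sensible, feed 143→25 °C: -26323 kJ/h
Outlet flows (mol/h): A 965.64, B 297.18, H₂O 297.18
Sensible, products 25→62.7 °C: 9059.9 kJ/h
Q = ΔH = -37264 kJ/h = -10.351 kW
Heat removed = 10.351 kJ/s

Q_out = 10.4 kJ/s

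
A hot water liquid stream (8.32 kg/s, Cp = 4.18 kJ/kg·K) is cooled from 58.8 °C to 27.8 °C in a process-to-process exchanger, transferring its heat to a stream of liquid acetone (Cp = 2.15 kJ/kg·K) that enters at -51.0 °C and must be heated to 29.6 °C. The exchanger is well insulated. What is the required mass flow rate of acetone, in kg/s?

ṁ_c = 6.22 kg/s

Heat released by hot stream: Q = 8.32 × 4.18 × (58.8 − 27.8) = 1078.1 kJ/s
Energy balance on cold side (adiabatic exchanger): Q = ṁ_c·Cp_c·(T_c,out − T_c,in)
ṁ_c = 1078.1 / [2.15 × (29.6 − -51.0)] = 6.2214 kg/s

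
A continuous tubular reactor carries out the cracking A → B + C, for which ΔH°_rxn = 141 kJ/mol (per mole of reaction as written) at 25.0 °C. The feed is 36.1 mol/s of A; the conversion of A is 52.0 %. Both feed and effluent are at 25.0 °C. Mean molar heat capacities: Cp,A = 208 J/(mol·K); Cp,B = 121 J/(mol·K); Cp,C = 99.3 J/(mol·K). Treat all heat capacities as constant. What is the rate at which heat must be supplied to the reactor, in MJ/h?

Q_in = 9530 MJ/h

Extent of reaction ξ = 0.520 × 36.1 = 18.772 mol/s
Reaction term: ξ·ΔH°_rxn = 18.772 × 141 = 2646.9 kJ/s
Q = ΔH = 2646.9 kJ/s = 2646.9 kW
Heat supplied = 9528.7 MJ/h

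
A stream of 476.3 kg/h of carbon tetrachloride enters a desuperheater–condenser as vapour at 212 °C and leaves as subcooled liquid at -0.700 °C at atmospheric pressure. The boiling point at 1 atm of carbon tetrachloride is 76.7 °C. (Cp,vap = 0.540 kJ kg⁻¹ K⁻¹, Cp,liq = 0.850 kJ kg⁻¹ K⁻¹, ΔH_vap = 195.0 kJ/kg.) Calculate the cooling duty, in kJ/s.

vapour 212→76.7 °C: -73.062 kJ/kg
condensation at 76.7 °C: -195 kJ/kg
liquid 76.7→-0.700 °C: -65.79 kJ/kg
Δh = -73.062 + -195 + -65.79 = -333.85 kJ/kg
Q = ṁ·Δh = 476.3 kg/h × -333.85 kJ/kg = -159010 kJ/h
|Q| = 44.17 kW

Q_c = 44.2 kJ/s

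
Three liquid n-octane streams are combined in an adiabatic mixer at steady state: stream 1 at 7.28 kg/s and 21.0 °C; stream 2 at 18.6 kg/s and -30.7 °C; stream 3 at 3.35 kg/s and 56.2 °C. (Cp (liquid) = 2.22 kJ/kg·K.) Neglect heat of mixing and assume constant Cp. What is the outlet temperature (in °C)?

T_out = -7.86 °C

Energy balance with Q = 0: Σ ṁᵢCp,ᵢ(T_out − Tᵢ) = 0
Σ ṁᵢCp,ᵢTᵢ = 7.28×2.22×21.0 + 18.6×2.22×-30.7 + 3.35×2.22×56.2 = -510.31
Σ ṁᵢCp,ᵢ = 7.28×2.22 + 18.6×2.22 + 3.35×2.22 = 64.891
T_out = -510.31 / 64.891 = -7.8642 °C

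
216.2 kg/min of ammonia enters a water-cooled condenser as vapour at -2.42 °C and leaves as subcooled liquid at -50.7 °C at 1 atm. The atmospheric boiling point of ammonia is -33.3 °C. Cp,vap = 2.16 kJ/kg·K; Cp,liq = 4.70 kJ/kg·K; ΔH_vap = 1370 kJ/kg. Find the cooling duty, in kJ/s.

Q_c = 5470 kJ/s

vapour -2.42→-33.3 °C: -66.701 kJ/kg
condensation at -33.3 °C: -1370 kJ/kg
liquid -33.3→-50.7 °C: -81.78 kJ/kg
Δh = -66.701 + -1370 + -81.78 = -1518.5 kJ/kg
Q = ṁ·Δh = 216.2 kg/min × -1518.5 kJ/kg = -328300 kJ/min
|Q| = 5471.6 kW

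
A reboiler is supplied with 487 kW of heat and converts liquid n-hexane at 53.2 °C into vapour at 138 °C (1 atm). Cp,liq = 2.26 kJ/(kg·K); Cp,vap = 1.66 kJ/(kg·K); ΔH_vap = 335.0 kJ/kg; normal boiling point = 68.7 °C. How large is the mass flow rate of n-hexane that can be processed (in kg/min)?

Δh = 2.26×(68.7−53.2) + 335.0 + 1.66×(138−68.7) = 485.07 kJ/kg
Q = 487 kW = 487 kJ/s = 29220 kJ/min
ṁ = Q/Δh = 29220 / 485.07 = 60.239 kg/min

ṁ = 60.2 kg/min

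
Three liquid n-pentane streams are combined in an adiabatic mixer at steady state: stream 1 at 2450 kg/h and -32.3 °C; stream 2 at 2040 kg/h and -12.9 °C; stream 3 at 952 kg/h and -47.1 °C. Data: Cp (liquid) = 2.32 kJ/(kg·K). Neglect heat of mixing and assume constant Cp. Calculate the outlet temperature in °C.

No heat crosses the boundary, so H_out = H_in.
T_out = Σ ṁᵢCp,ᵢTᵢ / Σ ṁᵢCp,ᵢ
      = -348670 / 12625 = -27.617 °C

T_out = -27.6 °C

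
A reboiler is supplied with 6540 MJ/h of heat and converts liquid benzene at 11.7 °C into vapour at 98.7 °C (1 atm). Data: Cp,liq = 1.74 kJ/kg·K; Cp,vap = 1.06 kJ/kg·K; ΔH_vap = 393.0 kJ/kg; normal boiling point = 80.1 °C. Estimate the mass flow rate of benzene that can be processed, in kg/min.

Δh = 1.74×(80.1−11.7) + 393.0 + 1.06×(98.7−80.1) = 531.73 kJ/kg
Q = 6540 MJ/h = 1816.7 kJ/s = 109000 kJ/min
ṁ = Q/Δh = 109000 / 531.73 = 204.99 kg/min

ṁ = 205 kg/min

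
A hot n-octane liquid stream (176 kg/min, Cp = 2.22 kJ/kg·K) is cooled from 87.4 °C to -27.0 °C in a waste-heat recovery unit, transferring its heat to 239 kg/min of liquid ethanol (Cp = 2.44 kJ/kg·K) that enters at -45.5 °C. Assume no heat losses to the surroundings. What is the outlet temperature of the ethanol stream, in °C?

Heat released by hot stream: Q = 176 × 2.22 × (87.4 − -27.0) = 44698 kJ/min
Energy balance on cold side (adiabatic exchanger): Q = ṁ_c·Cp_c·(T_c,out − T_c,in)
T_c,out = -45.5 + 44698/(239 × 2.44) = 31.149 °C

T_c,out = 31.1 °C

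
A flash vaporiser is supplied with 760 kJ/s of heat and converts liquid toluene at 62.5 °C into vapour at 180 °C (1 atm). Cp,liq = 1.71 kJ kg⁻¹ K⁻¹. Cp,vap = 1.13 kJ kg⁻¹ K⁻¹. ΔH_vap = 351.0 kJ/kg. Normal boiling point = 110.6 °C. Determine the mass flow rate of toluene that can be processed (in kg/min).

Δh = 1.71×(110.6−62.5) + 351.0 + 1.13×(180−110.6) = 511.67 kJ/kg
Q = 760 kJ/s = 760 kJ/s = 45600 kJ/min
ṁ = Q/Δh = 45600 / 511.67 = 89.119 kg/min

ṁ = 89.1 kg/min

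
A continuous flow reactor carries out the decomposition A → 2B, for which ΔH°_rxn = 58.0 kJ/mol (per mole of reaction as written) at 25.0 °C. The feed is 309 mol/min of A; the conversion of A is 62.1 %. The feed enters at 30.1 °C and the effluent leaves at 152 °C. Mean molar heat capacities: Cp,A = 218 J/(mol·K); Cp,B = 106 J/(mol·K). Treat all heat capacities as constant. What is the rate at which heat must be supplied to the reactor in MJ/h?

Extent of reaction ξ = 0.621 × 309 = 191.89 mol/min
Reaction term: ξ·ΔH°_rxn = 191.89 × 58.0 = 11130 kJ/min
Sensible, feed 30.1→25 °C: -343.55 kJ/min
Outlet flows (mol/min): A 117.11, B 383.78
Sensible, products 25→152 °C: 8408.8 kJ/min
Q = ΔH = 19195 kJ/min = 319.91 kW
Heat supplied = 1151.7 MJ/h

Q_in = 1150 MJ/h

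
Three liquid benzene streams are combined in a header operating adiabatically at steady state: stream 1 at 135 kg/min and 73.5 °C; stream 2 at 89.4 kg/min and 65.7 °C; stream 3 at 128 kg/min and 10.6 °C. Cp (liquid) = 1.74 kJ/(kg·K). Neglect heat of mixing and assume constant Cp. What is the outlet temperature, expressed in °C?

T_out = 48.7 °C

No heat crosses the boundary, so H_out = H_in.
Σ ṁᵢCp,ᵢTᵢ = 135×1.74×73.5 + 89.4×1.74×65.7 + 128×1.74×10.6 = 29846
Σ ṁᵢCp,ᵢ = 135×1.74 + 89.4×1.74 + 128×1.74 = 613.18
T_out = 29846 / 613.18 = 48.674 °C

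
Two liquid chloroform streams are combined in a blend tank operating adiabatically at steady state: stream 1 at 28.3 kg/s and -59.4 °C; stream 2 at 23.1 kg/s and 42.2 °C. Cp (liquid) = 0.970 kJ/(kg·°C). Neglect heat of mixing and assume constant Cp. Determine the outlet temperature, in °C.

T_out = -13.7 °C

Adiabatic, steady state ⇒ Σ ṁᵢCp,ᵢ(T_out − Tᵢ) = 0
Σ ṁᵢCp,ᵢTᵢ = 28.3×0.970×-59.4 + 23.1×0.970×42.2 = -685.01
Σ ṁᵢCp,ᵢ = 28.3×0.970 + 23.1×0.970 = 49.858
T_out = -685.01 / 49.858 = -13.739 °C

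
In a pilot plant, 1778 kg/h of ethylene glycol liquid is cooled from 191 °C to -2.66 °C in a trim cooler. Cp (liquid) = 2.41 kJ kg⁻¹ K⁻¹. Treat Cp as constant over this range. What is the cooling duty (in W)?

Q = ṁ·Cp·ΔT = 1778 × 2.41 × (-2.66 − 191) = -829830 kJ/h
Converting: 829830 / 3600 s = 230.51 kW
Cooling duty = 230510 W

Q_c = 231000 W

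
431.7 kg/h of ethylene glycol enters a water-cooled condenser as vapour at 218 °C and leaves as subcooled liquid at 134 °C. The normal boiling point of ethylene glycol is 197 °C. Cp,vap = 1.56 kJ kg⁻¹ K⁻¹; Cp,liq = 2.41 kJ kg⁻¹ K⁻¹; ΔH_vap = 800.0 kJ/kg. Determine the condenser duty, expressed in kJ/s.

Q_c = 118 kJ/s

vapour 218→197 °C: -32.76 kJ/kg
condensation at 197 °C: -800 kJ/kg
liquid 197→134 °C: -151.83 kJ/kg
Δh = -32.76 + -800 + -151.83 = -984.59 kJ/kg
Q = ṁ·Δh = 431.7 kg/h × -984.59 kJ/kg = -425050 kJ/h
|Q| = 118.07 kW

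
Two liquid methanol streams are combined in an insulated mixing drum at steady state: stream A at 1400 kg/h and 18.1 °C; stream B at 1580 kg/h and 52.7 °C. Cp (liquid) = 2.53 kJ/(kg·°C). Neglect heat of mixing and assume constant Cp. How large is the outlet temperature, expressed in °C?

T_out = 36.4 °C

Adiabatic, steady state ⇒ Σ ṁᵢCp,ᵢ(T_out − Tᵢ) = 0
T_out = Σ ṁᵢCp,ᵢTᵢ / Σ ṁᵢCp,ᵢ
      = 274770 / 7539.4 = 36.445 °C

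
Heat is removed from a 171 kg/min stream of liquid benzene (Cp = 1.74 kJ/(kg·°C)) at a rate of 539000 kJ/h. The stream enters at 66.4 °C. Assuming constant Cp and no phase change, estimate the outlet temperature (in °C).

T_out = 36.2 °C

Q = 539000 kJ/h = 8983.3 kJ/min
ΔT = Q/(ṁ·Cp) = 8983.3/(171×1.74) = 30.192 K
T_out = 66.4 − 30.192 = 36.208 °C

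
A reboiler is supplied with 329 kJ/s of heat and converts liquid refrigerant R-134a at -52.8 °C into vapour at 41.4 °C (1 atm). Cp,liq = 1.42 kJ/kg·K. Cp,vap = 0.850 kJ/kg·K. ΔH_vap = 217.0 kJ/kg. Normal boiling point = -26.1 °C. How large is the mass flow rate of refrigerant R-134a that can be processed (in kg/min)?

Δh = 1.42×(-26.1−-52.8) + 217.0 + 0.850×(41.4−-26.1) = 312.29 kJ/kg
Q = 329 kJ/s = 329 kJ/s = 19740 kJ/min
ṁ = Q/Δh = 19740 / 312.29 = 63.211 kg/min

ṁ = 63.2 kg/min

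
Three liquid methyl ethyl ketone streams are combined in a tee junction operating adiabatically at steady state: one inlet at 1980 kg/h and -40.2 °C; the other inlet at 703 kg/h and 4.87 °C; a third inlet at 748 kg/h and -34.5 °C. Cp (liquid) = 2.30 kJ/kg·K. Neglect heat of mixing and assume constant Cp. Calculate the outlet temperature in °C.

Energy balance with Q = 0: Σ ṁᵢCp,ᵢ(T_out − Tᵢ) = 0
T_out = Σ ṁᵢCp,ᵢTᵢ / Σ ṁᵢCp,ᵢ
      = -234550 / 7891.3 = -29.723 °C

T_out = -29.7 °C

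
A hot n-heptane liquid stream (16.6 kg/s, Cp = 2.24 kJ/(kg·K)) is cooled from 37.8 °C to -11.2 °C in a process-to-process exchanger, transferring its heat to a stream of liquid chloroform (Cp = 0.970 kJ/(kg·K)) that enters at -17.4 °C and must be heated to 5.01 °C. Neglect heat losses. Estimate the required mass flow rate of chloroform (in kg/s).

Heat released by hot stream: Q = 16.6 × 2.24 × (37.8 − -11.2) = 1822 kJ/s
Energy balance on cold side (adiabatic exchanger): Q = ṁ_c·Cp_c·(T_c,out − T_c,in)
ṁ_c = 1822 / [0.970 × (5.01 − -17.4)] = 83.818 kg/s

ṁ_c = 83.8 kg/s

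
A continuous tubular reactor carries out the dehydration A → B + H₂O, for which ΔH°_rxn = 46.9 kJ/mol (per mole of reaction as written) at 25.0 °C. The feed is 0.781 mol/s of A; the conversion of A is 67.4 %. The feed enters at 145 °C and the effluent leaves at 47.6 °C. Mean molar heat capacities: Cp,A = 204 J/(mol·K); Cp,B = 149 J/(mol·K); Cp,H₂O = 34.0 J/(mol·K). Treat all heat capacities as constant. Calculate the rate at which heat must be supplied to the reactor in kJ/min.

Q_in = 535 kJ/min

Extent of reaction ξ = 0.674 × 0.781 = 0.52639 mol/s
Reaction term: ξ·ΔH°_rxn = 0.52639 × 46.9 = 24.688 kJ/s
Sensible, feed 145→25 °C: -19.119 kJ/s
Outlet flows (mol/s): A 0.25461, B 0.52639, H₂O 0.52639
Sensible, products 25→47.6 °C: 3.3509 kJ/s
Q = ΔH = 8.9199 kJ/s = 8.9199 kW
Heat supplied = 535.19 kJ/min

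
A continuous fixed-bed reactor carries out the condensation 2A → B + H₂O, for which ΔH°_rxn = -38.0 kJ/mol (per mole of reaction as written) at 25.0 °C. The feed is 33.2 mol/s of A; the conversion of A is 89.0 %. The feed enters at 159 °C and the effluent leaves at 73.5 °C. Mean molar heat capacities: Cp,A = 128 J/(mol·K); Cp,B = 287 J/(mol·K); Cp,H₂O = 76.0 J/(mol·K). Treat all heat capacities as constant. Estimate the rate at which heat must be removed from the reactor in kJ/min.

Q_out = 50900 kJ/min

Extent of reaction ξ = 0.890 × 33.2 / 2 = 14.774 mol/s
Reaction term: ξ·ΔH°_rxn = 14.774 × -38.0 = -561.41 kJ/s
Sensible, feed 159→25 °C: -569.45 kJ/s
Outlet flows (mol/s): A 3.652, B 14.774, H₂O 14.774
Sensible, products 25→73.5 °C: 282.78 kJ/s
Q = ΔH = -848.08 kJ/s = -848.08 kW
Heat removed = 50885 kJ/min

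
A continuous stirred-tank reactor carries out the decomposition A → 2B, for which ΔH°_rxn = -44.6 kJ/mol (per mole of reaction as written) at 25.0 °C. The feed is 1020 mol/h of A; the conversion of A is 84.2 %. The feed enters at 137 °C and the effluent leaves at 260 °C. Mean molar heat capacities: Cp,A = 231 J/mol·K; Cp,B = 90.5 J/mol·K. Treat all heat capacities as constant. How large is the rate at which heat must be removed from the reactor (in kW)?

Extent of reaction ξ = 0.842 × 1020 = 858.84 mol/h
Reaction term: ξ·ΔH°_rxn = 858.84 × -44.6 = -38304 kJ/h
Sensible, feed 137→25 °C: -26389 kJ/h
Outlet flows (mol/h): A 161.16, B 1717.7
Sensible, products 25→260 °C: 45279 kJ/h
Q = ΔH = -19414 kJ/h = -5.3929 kW
Heat removed = 5.3929 kW

Q_out = 5.39 kW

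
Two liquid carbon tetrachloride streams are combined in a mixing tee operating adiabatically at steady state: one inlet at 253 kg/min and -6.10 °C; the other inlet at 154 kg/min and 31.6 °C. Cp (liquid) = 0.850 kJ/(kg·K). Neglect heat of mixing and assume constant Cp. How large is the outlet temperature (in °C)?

Energy balance with Q = 0: Σ ṁᵢCp,ᵢ(T_out − Tᵢ) = 0
Σ ṁᵢCp,ᵢTᵢ = 253×0.850×-6.10 + 154×0.850×31.6 = 2824.6
Σ ṁᵢCp,ᵢ = 253×0.850 + 154×0.850 = 345.95
T_out = 2824.6 / 345.95 = 8.1649 °C

T_out = 8.16 °C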